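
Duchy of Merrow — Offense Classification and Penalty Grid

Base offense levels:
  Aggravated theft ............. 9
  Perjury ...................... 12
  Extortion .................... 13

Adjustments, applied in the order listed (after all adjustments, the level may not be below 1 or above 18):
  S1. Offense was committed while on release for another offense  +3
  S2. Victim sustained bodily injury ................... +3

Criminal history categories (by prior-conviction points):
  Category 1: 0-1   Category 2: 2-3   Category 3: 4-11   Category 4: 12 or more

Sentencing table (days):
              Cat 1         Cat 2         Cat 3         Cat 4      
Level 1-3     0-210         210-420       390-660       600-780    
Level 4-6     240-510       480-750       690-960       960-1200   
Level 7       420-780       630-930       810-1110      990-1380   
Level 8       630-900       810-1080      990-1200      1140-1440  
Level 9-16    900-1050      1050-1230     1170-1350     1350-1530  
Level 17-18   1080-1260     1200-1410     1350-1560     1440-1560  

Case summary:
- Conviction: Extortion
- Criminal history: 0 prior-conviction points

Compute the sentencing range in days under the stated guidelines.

Base offense level for extortion: 13.
Final offense level: 13.
Criminal history: 0 prior points → Category 1 (0-1).
Level 13 falls in the 9-16 band.
Grid: Level 9-16 × Category 1 = 900-1050 days.

900-1050 days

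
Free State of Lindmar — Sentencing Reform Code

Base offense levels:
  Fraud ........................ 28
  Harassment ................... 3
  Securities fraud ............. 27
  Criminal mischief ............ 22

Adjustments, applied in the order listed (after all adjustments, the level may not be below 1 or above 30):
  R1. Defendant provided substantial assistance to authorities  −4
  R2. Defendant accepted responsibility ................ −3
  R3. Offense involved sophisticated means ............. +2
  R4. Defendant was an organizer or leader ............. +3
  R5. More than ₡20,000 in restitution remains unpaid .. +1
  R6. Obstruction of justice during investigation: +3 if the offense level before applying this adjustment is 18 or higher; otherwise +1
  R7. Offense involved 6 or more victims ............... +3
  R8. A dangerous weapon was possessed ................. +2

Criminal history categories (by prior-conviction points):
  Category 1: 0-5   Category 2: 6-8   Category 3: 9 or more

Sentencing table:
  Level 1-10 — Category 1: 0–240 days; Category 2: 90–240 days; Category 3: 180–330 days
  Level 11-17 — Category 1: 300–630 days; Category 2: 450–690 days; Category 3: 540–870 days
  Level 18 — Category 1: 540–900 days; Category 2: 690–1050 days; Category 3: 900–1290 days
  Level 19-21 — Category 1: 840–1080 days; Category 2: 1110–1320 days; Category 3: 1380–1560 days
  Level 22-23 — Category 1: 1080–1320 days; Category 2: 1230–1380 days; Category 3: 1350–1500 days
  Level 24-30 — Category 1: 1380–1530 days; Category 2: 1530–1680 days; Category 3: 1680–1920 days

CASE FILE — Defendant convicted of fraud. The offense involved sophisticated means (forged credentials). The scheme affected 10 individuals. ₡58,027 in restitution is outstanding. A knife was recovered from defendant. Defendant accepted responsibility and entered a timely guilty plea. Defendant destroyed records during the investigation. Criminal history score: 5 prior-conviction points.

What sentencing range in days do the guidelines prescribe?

1380-1530 days

Base offense level for fraud: 28.
R2 applies: 28 − 3 = 25.
R3 applies: 25 + 2 = 27.
R5 applies: 27 + 1 = 28.
R6 applies (level before this adjustment is 28 ≥ 18, so +3): 28 + 3 = 31.
R7 applies: 31 + 3 = 34.
R8 applies: 34 + 2 = 36.
Level 36 exceeds the maximum of 30; capped at 30.
Final offense level: 30.
Criminal history: 5 prior points → Category 1 (0-5).
Level 30 falls in the 24-30 band.
Grid: Level 24-30 × Category 1 = 1380-1530 days.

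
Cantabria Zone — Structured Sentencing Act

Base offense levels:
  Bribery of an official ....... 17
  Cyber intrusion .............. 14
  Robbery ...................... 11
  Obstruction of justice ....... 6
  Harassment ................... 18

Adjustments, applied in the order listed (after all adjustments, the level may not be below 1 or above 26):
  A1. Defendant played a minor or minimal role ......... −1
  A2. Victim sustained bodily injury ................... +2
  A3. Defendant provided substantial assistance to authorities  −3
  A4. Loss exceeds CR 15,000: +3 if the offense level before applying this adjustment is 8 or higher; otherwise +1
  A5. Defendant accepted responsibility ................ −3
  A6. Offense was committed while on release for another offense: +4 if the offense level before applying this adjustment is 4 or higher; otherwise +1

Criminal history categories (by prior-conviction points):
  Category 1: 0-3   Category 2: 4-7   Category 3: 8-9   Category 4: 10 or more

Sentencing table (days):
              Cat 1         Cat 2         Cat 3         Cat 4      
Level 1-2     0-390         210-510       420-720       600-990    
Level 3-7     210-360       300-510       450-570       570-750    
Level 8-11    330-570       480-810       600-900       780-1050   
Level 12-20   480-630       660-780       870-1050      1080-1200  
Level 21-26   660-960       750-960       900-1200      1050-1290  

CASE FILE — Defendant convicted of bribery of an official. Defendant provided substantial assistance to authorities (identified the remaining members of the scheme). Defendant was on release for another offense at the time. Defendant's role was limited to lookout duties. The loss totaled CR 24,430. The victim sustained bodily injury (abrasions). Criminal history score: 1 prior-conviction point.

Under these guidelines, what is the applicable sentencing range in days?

660-960 days

Base offense level for bribery of an official: 17.
A1 applies: 17 − 1 = 16.
A2 applies: 16 + 2 = 18.
A3 applies: 18 − 3 = 15.
A4 applies (level before this adjustment is 15 ≥ 8, so +3): 15 + 3 = 18.
A6 applies (level before this adjustment is 18 ≥ 4, so +4): 18 + 4 = 22.
Final offense level: 22.
Criminal history: 1 prior point → Category 1 (0-3).
Level 22 falls in the 21-26 band.
Grid: Level 21-26 × Category 1 = 660-960 days.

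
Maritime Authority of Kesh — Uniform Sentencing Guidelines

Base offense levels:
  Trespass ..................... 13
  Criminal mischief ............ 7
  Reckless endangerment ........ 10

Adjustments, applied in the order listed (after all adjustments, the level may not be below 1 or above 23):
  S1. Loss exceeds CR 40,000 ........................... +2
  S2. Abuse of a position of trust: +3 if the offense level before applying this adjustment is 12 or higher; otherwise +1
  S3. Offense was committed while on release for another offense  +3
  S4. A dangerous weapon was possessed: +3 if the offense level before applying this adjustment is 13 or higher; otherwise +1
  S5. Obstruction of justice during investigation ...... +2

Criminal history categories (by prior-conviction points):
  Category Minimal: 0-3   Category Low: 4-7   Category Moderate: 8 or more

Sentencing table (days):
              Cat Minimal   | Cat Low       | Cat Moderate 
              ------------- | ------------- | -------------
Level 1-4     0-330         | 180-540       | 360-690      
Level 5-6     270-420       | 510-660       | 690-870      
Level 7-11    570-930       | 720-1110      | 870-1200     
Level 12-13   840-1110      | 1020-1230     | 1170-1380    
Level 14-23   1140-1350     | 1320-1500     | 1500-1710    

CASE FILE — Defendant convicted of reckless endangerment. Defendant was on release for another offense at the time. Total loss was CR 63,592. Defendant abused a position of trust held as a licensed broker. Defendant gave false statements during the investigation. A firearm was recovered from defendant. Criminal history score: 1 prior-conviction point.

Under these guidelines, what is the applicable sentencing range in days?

Base offense level for reckless endangerment: 10.
S1 applies: 10 + 2 = 12.
S2 applies (level before this adjustment is 12 ≥ 12, so +3): 12 + 3 = 15.
S3 applies: 15 + 3 = 18.
S4 applies (level before this adjustment is 18 ≥ 13, so +3): 18 + 3 = 21.
S5 applies: 21 + 2 = 23.
Final offense level: 23.
Criminal history: 1 prior point → Category Minimal (0-3).
Level 23 falls in the 14-23 band.
Grid: Level 14-23 × Category Minimal = 1140-1350 days.

1140-1350 days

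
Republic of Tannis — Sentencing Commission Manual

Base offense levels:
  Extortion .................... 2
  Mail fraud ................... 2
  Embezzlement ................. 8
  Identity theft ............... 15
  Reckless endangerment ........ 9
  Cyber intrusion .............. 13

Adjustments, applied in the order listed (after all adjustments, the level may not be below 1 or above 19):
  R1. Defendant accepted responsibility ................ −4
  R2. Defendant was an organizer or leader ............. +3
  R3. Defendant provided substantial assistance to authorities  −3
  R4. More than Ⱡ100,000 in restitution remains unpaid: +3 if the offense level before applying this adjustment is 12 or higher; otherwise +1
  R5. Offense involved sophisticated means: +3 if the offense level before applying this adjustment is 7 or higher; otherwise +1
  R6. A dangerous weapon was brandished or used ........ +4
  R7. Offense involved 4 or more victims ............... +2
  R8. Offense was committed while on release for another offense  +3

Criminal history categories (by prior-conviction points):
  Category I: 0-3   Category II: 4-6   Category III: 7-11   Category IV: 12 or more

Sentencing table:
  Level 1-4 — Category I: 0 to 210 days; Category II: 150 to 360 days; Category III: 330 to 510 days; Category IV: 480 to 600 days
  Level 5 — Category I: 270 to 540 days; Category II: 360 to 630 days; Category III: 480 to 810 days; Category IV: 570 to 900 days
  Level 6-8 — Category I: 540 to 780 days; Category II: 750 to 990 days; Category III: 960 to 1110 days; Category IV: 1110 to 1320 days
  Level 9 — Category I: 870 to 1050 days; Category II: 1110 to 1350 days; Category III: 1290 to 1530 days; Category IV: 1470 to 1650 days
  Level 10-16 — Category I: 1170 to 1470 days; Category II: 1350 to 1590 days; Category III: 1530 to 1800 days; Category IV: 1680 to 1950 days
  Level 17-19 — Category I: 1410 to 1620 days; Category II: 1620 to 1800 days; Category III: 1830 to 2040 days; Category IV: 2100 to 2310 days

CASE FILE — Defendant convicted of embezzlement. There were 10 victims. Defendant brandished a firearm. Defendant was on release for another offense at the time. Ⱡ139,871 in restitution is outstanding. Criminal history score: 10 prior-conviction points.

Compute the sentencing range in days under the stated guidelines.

Base offense level for embezzlement: 8.
R2 does not apply.
R4 applies (level before this adjustment is 8 < 12, so +1): 8 + 1 = 9.
R5 does not apply.
R6 applies: 9 + 4 = 13.
R7 applies: 13 + 2 = 15.
R8 applies: 15 + 3 = 18.
Final offense level: 18.
Criminal history: 10 prior points → Category III (7-11).
Level 18 falls in the 17-19 band.
Grid: Level 17-19 × Category III = 1830-2040 days.

1830-2040 days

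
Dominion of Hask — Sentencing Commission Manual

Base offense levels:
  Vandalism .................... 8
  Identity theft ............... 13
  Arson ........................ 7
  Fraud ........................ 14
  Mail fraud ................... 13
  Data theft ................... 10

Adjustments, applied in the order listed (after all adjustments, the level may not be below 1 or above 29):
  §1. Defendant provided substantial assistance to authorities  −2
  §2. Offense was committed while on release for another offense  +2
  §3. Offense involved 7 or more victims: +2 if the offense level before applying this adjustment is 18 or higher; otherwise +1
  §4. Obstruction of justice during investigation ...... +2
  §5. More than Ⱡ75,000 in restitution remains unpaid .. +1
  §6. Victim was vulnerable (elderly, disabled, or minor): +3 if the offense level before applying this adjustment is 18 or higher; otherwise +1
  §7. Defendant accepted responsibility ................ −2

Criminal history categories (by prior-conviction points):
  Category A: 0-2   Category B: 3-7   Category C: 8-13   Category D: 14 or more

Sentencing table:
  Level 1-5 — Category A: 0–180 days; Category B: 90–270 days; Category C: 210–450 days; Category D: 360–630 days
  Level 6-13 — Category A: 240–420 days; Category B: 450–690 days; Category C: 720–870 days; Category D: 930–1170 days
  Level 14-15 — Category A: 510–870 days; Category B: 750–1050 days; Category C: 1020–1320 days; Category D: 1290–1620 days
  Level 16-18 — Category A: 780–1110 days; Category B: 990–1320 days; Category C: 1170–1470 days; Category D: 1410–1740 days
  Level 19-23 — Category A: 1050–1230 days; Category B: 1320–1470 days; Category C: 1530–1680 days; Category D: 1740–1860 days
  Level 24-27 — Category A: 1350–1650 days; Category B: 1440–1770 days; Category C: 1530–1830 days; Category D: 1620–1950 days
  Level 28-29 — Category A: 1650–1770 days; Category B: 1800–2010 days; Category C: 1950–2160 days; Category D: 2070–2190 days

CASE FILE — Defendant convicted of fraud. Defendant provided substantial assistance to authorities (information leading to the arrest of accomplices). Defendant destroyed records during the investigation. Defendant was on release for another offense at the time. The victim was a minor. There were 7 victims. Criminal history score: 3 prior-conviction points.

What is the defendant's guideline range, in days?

990-1320 days

Base offense level for fraud: 14.
§1 applies: 14 − 2 = 12.
§2 applies: 12 + 2 = 14.
§3 applies (level before this adjustment is 14 < 18, so +1): 14 + 1 = 15.
§4 applies: 15 + 2 = 17.
§6 applies (level before this adjustment is 17 < 18, so +1): 17 + 1 = 18.
§7 does not apply.
Final offense level: 18.
Criminal history: 3 prior points → Category B (3-7).
Level 18 falls in the 16-18 band.
Grid: Level 16-18 × Category B = 990-1320 days.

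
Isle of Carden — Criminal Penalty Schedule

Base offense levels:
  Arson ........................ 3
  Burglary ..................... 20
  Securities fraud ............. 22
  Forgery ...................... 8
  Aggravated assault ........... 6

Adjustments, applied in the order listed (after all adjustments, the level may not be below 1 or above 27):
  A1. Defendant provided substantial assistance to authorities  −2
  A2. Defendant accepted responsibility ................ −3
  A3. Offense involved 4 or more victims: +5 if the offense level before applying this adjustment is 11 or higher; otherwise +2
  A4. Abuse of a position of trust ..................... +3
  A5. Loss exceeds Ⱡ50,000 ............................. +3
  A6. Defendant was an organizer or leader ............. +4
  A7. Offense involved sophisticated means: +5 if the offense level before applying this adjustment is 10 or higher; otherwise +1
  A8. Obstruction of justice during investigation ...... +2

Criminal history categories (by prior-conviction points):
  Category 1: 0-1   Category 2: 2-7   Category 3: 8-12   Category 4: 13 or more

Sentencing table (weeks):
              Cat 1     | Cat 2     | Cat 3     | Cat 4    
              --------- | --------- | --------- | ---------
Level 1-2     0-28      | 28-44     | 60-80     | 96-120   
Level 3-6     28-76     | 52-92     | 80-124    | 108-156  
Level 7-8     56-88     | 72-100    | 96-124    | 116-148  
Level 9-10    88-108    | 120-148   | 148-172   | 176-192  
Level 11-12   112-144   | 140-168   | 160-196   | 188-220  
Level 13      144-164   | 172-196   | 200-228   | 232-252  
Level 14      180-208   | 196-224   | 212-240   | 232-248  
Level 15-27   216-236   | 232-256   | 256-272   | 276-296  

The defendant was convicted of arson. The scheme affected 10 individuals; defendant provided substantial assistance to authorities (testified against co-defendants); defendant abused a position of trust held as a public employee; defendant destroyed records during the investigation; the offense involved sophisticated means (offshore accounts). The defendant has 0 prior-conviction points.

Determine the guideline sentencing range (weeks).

88-108 weeks

Base offense level for arson: 3.
A1 applies: 3 − 2 = 1.
A3 applies (level before this adjustment is 1 < 11, so +2): 1 + 2 = 3.
A4 applies: 3 + 3 = 6.
A5 does not apply.
A6 does not apply.
A7 applies (level before this adjustment is 6 < 10, so +1): 6 + 1 = 7.
A8 applies: 7 + 2 = 9.
Final offense level: 9.
Criminal history: 0 prior points → Category 1 (0-1).
Level 9 falls in the 9-10 band.
Grid: Level 9-10 × Category 1 = 88-108 weeks.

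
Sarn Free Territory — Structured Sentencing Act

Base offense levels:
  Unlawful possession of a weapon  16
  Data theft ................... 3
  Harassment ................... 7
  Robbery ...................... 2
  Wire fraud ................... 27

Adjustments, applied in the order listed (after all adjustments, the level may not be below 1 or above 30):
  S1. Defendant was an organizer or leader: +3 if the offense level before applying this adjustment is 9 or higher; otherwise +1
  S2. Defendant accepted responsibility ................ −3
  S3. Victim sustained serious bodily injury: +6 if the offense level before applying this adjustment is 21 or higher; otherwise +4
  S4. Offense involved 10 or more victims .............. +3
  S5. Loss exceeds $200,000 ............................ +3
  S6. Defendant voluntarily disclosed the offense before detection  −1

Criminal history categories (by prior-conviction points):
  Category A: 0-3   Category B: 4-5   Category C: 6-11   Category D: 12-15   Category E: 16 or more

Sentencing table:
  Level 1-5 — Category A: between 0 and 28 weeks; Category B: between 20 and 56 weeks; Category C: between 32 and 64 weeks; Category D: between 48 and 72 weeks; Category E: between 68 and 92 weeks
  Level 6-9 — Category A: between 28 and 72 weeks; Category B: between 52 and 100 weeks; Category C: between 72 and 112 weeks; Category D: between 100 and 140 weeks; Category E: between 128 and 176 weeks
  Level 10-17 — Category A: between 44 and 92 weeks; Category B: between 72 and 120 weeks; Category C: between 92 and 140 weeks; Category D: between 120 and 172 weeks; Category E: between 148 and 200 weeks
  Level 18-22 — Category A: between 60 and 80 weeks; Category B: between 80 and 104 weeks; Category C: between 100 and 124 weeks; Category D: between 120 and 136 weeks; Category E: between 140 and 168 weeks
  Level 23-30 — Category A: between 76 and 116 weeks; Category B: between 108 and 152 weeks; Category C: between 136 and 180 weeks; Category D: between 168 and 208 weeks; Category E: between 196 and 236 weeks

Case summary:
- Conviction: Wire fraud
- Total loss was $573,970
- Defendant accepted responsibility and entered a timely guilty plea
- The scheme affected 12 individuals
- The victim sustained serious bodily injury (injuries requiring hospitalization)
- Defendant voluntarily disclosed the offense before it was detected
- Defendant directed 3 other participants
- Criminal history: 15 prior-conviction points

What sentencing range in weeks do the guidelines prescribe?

Base offense level for wire fraud: 27.
S1 applies (level before this adjustment is 27 ≥ 9, so +3): 27 + 3 = 30.
S2 applies: 30 − 3 = 27.
S3 applies (level before this adjustment is 27 ≥ 21, so +6): 27 + 6 = 33.
S4 applies: 33 + 3 = 36.
S5 applies: 36 + 3 = 39.
S6 applies: 39 − 1 = 38.
Level 38 exceeds the maximum of 30; capped at 30.
Final offense level: 30.
Criminal history: 15 prior points → Category D (12-15).
Level 30 falls in the 23-30 band.
Grid: Level 23-30 × Category D = 168-208 weeks.

168-208 weeks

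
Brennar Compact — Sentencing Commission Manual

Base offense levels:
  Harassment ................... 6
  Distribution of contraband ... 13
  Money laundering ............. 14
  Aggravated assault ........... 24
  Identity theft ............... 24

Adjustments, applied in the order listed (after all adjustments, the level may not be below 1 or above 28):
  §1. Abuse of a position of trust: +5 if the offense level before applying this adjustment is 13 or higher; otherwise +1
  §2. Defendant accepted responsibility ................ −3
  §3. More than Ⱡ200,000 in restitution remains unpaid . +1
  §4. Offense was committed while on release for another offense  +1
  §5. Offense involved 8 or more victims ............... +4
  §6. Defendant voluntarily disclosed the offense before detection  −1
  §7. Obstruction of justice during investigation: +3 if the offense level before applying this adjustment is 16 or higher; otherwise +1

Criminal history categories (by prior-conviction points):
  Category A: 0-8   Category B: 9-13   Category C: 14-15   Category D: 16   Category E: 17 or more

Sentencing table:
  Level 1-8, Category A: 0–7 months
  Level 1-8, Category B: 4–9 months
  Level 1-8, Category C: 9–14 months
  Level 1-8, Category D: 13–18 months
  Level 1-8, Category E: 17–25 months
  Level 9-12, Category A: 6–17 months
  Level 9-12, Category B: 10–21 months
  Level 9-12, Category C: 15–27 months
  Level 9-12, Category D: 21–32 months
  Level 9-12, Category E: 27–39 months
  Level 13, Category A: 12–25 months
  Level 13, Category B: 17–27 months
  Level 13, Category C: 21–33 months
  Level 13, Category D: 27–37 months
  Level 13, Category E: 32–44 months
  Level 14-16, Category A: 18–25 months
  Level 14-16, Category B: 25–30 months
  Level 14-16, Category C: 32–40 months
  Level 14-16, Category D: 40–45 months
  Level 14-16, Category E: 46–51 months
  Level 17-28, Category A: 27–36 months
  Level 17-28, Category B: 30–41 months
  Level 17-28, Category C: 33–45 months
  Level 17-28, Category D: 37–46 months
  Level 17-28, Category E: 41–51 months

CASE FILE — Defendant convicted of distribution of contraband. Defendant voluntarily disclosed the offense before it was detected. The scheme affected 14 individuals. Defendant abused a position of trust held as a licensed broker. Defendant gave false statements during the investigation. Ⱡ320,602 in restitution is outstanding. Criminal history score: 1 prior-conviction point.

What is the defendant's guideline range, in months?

27-36 months

Base offense level for distribution of contraband: 13.
§1 applies (level before this adjustment is 13 ≥ 13, so +5): 13 + 5 = 18.
§2 does not apply.
§3 applies: 18 + 1 = 19.
§5 applies: 19 + 4 = 23.
§6 applies: 23 − 1 = 22.
§7 applies (level before this adjustment is 22 ≥ 16, so +3): 22 + 3 = 25.
Final offense level: 25.
Criminal history: 1 prior point → Category A (0-8).
Level 25 falls in the 17-28 band.
Grid: Level 17-28 × Category A = 27-36 months.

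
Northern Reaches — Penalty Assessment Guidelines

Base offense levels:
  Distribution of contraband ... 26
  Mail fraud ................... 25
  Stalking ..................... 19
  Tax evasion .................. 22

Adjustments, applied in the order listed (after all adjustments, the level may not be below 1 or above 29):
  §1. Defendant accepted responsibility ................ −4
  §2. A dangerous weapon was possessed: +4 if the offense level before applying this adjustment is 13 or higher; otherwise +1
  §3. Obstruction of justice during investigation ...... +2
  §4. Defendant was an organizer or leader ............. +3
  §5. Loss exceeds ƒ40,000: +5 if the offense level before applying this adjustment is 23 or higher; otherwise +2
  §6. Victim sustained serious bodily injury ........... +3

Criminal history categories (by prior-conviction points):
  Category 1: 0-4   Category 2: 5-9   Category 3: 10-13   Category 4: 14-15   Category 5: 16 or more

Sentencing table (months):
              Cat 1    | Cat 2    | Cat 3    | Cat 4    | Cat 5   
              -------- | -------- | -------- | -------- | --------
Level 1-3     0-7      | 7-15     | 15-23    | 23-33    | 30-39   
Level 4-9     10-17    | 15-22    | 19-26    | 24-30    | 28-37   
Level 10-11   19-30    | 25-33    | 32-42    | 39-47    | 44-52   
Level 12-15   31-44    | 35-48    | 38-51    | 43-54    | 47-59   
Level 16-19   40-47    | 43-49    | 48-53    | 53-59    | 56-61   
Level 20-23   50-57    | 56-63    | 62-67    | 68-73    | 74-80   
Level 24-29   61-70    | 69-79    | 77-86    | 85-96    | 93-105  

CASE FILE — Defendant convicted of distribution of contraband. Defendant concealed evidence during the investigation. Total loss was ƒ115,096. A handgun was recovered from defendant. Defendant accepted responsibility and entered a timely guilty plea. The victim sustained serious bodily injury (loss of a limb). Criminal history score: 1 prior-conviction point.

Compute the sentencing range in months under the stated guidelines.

Base offense level for distribution of contraband: 26.
§1 applies: 26 − 4 = 22.
§2 applies (level before this adjustment is 22 ≥ 13, so +4): 22 + 4 = 26.
§3 applies: 26 + 2 = 28.
§5 applies (level before this adjustment is 28 ≥ 23, so +5): 28 + 5 = 33.
§6 applies: 33 + 3 = 36.
Level 36 exceeds the maximum of 29; capped at 29.
Final offense level: 29.
Criminal history: 1 prior point → Category 1 (0-4).
Level 29 falls in the 24-29 band.
Grid: Level 24-29 × Category 1 = 61-70 months.

61-70 months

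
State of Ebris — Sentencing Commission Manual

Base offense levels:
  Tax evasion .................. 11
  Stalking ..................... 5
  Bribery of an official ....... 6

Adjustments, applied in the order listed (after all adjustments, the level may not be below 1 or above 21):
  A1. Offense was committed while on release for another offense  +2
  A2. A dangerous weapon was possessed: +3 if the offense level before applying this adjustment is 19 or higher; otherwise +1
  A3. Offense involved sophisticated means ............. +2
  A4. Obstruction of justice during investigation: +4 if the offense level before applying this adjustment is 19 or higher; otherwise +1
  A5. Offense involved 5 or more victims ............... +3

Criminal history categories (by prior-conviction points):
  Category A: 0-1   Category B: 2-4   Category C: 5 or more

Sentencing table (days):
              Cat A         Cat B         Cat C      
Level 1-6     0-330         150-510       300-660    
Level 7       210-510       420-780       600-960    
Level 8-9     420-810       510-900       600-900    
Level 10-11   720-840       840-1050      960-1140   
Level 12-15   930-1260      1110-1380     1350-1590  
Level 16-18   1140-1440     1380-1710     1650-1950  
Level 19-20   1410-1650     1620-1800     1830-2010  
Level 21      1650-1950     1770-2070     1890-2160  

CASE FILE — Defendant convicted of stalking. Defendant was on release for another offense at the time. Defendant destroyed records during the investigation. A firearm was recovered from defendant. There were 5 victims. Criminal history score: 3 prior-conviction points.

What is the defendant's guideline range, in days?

Base offense level for stalking: 5.
A1 applies: 5 + 2 = 7.
A2 applies (level before this adjustment is 7 < 19, so +1): 7 + 1 = 8.
A3 does not apply.
A4 applies (level before this adjustment is 8 < 19, so +1): 8 + 1 = 9.
A5 applies: 9 + 3 = 12.
Final offense level: 12.
Criminal history: 3 prior points → Category B (2-4).
Level 12 falls in the 12-15 band.
Grid: Level 12-15 × Category B = 1110-1380 days.

1110-1380 days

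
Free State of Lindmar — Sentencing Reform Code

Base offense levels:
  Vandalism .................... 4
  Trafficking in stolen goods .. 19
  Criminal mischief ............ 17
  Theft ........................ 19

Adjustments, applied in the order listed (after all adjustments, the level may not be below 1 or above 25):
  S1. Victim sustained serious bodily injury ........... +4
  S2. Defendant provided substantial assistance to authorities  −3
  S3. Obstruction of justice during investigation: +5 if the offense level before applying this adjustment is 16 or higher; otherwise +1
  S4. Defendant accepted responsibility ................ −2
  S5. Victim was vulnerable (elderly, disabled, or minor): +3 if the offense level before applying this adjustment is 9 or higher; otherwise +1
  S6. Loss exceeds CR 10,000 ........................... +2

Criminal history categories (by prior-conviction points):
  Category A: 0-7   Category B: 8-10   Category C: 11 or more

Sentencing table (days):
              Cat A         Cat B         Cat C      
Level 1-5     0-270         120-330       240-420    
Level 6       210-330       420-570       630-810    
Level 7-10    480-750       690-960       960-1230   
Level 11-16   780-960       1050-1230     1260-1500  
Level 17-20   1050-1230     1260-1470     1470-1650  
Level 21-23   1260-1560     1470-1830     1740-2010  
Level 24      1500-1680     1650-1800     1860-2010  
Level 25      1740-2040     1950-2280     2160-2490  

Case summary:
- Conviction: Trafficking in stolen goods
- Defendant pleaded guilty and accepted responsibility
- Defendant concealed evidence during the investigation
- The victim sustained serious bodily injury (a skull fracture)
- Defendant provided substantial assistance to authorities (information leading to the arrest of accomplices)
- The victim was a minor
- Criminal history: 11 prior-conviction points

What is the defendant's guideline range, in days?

2160-2490 days

Base offense level for trafficking in stolen goods: 19.
S1 applies: 19 + 4 = 23.
S2 applies: 23 − 3 = 20.
S3 applies (level before this adjustment is 20 ≥ 16, so +5): 20 + 5 = 25.
S4 applies: 25 − 2 = 23.
S5 applies (level before this adjustment is 23 ≥ 9, so +3): 23 + 3 = 26.
S6 does not apply.
Level 26 exceeds the maximum of 25; capped at 25.
Final offense level: 25.
Criminal history: 11 prior points → Category C (11+).
Level 25 falls in the 25 band.
Grid: Level 25 × Category C = 2160-2490 days.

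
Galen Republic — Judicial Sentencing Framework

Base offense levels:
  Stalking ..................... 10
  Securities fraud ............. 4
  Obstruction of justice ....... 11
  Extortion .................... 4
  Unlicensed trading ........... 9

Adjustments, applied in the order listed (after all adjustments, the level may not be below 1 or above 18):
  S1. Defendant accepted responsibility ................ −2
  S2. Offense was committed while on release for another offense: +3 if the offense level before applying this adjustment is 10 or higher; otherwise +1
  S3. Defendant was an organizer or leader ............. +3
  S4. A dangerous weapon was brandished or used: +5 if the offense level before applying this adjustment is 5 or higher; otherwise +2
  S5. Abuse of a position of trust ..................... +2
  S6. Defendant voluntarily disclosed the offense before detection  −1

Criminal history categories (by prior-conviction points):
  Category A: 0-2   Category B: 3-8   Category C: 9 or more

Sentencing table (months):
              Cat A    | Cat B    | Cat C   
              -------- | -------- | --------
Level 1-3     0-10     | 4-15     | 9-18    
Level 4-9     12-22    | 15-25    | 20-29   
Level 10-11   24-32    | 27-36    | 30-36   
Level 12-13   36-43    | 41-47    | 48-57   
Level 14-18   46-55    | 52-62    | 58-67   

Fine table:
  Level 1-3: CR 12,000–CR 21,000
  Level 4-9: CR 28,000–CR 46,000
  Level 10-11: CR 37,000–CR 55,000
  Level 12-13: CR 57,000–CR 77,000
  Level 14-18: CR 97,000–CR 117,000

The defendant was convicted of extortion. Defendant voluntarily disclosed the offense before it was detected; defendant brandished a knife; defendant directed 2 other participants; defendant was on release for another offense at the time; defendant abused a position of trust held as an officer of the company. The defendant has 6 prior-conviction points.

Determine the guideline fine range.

Base offense level for extortion: 4.
S2 applies (level before this adjustment is 4 < 10, so +1): 4 + 1 = 5.
S3 applies: 5 + 3 = 8.
S4 applies (level before this adjustment is 8 ≥ 5, so +5): 8 + 5 = 13.
S5 applies: 13 + 2 = 15.
S6 applies: 15 − 1 = 14.
Final offense level: 14.
Level 14 falls in the 14-18 band.
Fine table: Level 14-18 → CR 97,000–CR 117,000.

CR 97,000–CR 117,000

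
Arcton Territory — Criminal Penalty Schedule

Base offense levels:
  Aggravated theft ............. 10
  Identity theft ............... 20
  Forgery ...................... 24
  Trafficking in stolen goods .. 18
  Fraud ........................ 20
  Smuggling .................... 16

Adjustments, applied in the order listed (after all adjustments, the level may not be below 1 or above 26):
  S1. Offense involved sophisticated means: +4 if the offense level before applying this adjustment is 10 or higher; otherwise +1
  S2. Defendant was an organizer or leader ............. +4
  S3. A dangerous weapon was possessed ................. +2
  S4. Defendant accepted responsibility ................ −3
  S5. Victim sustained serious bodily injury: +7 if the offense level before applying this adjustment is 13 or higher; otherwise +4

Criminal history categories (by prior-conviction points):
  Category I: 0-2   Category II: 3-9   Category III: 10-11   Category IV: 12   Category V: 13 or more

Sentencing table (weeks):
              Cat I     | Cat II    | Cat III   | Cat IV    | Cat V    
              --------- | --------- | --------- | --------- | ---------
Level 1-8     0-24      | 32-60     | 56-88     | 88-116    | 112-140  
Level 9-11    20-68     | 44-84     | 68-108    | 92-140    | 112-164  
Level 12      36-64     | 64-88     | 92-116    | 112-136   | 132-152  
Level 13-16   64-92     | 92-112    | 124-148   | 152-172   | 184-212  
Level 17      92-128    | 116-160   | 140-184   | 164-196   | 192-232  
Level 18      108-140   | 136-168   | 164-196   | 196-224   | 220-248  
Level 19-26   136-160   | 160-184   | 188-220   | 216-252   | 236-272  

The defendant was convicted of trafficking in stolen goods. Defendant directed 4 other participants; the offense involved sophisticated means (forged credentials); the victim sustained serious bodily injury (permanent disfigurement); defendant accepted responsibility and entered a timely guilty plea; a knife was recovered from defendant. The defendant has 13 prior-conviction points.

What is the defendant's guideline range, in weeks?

Base offense level for trafficking in stolen goods: 18.
S1 applies (level before this adjustment is 18 ≥ 10, so +4): 18 + 4 = 22.
S2 applies: 22 + 4 = 26.
S3 applies: 26 + 2 = 28.
S4 applies: 28 − 3 = 25.
S5 applies (level before this adjustment is 25 ≥ 13, so +7): 25 + 7 = 32.
Level 32 exceeds the maximum of 26; capped at 26.
Final offense level: 26.
Criminal history: 13 prior points → Category V (13+).
Level 26 falls in the 19-26 band.
Grid: Level 19-26 × Category V = 236-272 weeks.

236-272 weeks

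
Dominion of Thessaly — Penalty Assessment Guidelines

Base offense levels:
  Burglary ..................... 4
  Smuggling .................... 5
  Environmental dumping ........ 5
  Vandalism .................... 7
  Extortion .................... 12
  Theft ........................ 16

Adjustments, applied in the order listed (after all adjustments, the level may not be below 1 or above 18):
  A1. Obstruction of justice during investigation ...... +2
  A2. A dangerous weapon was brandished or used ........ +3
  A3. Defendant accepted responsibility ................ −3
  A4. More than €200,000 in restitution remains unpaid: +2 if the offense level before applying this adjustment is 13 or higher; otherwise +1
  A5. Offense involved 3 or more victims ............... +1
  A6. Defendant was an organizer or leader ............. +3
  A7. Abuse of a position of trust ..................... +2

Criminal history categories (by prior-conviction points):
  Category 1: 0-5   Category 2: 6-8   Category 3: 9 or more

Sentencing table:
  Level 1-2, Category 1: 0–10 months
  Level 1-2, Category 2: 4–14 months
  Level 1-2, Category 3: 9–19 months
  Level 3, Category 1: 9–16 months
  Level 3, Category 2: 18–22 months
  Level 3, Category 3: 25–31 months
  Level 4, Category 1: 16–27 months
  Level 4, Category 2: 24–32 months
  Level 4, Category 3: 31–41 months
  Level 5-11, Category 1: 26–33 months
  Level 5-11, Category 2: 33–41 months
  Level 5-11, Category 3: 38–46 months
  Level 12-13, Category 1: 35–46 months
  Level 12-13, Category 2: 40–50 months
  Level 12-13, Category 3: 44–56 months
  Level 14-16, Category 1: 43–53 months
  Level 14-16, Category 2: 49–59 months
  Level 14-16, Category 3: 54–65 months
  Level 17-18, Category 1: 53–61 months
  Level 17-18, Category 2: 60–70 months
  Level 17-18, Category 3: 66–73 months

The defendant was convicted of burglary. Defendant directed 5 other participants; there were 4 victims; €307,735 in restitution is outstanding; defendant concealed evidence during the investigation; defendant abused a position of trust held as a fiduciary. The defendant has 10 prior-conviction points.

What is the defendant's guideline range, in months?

Base offense level for burglary: 4.
A1 applies: 4 + 2 = 6.
A4 applies (level before this adjustment is 6 < 13, so +1): 6 + 1 = 7.
A5 applies: 7 + 1 = 8.
A6 applies: 8 + 3 = 11.
A7 applies: 11 + 2 = 13.
Final offense level: 13.
Criminal history: 10 prior points → Category 3 (9+).
Level 13 falls in the 12-13 band.
Grid: Level 12-13 × Category 3 = 44-56 months.

44-56 months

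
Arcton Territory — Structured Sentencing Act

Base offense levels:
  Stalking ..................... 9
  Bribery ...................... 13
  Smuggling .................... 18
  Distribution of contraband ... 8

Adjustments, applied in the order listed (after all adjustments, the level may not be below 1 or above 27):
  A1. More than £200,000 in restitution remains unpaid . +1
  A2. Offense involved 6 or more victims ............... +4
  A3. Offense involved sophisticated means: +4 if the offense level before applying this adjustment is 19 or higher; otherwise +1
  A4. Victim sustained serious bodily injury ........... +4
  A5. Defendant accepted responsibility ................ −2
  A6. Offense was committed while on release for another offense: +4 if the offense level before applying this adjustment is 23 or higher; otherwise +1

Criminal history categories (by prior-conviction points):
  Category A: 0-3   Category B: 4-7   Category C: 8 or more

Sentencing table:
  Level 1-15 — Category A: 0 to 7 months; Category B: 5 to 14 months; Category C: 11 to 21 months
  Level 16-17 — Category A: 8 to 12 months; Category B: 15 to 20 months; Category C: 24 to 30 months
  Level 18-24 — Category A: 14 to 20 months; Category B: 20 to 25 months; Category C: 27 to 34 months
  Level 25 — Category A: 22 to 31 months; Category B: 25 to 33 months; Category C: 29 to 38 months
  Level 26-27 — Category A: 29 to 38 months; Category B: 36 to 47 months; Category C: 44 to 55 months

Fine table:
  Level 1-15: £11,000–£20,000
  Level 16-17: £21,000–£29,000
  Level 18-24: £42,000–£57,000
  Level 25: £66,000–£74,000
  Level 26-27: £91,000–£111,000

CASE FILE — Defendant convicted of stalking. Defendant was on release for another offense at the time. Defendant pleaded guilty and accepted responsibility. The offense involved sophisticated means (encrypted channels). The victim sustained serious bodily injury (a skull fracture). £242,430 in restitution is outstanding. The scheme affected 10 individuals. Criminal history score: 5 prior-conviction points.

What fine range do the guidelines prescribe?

£42,000–£57,000

Base offense level for stalking: 9.
A1 applies: 9 + 1 = 10.
A2 applies: 10 + 4 = 14.
A3 applies (level before this adjustment is 14 < 19, so +1): 14 + 1 = 15.
A4 applies: 15 + 4 = 19.
A5 applies: 19 − 2 = 17.
A6 applies (level before this adjustment is 17 < 23, so +1): 17 + 1 = 18.
Final offense level: 18.
Level 18 falls in the 18-24 band.
Fine table: Level 18-24 → £42,000–£57,000.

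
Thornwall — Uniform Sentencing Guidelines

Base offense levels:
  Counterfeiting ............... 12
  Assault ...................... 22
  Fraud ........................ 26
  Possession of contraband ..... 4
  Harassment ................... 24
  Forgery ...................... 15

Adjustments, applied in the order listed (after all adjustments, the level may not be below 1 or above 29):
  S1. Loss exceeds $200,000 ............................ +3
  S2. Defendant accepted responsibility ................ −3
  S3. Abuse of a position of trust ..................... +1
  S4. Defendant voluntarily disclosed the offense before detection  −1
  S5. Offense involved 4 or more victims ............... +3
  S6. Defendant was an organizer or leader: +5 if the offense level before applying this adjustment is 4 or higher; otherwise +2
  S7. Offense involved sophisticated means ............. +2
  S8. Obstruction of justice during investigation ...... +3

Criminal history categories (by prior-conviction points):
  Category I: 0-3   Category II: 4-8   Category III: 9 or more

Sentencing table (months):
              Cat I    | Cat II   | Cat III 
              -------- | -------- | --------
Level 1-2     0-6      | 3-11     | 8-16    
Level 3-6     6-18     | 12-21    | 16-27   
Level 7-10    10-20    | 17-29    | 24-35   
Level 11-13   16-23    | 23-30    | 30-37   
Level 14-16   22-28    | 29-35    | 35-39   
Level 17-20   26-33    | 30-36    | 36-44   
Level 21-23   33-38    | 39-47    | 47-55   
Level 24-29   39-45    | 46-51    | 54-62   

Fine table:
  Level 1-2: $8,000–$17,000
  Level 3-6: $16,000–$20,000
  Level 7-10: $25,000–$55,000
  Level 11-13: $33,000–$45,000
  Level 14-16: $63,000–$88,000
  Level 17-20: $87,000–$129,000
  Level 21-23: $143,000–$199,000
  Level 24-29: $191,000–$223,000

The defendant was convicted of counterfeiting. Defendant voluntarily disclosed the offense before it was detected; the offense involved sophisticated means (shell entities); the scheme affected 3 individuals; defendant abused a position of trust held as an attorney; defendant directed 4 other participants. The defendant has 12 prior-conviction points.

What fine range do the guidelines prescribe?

Base offense level for counterfeiting: 12.
S3 applies: 12 + 1 = 13.
S4 applies: 13 − 1 = 12.
S5 does not apply.
S6 applies (level before this adjustment is 12 ≥ 4, so +5): 12 + 5 = 17.
S7 applies: 17 + 2 = 19.
S8 does not apply.
Final offense level: 19.
Level 19 falls in the 17-20 band.
Fine table: Level 17-20 → $87,000–$129,000.

$87,000–$129,000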